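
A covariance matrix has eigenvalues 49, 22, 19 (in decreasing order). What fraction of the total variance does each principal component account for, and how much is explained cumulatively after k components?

Step 1 — total variance = trace(Sigma) = Σ λ_i = 49 + 22 + 19 = 90.

Step 2 — fraction explained by component i = λ_i / Σ λ:
  PC1: 49/90 = 0.5444
  PC2: 22/90 = 0.2444
  PC3: 19/90 = 0.2111

Step 3 — cumulative fraction after k components = (λ_1 + ... + λ_k) / Σ λ:
  k = 1: 49/90 = 0.5444
  k = 2: (49 + 22)/90 = 71/90 = 0.7889
  k = 3: (49 + 22 + 19)/90 = 90/90 = 1

Summary (fraction, with percent):

explained: PC1 0.5444 (54.44%), PC2 0.2444 (24.44%), PC3 0.2111 (21.11%);  cumulative: 0.5444, 0.7889, 1


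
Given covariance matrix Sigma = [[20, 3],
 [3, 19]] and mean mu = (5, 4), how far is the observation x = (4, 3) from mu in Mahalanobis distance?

Step 1 — centre the observation: (x - mu) = (-1, -1).

Step 2 — invert Sigma. det(Sigma) = 20·19 - (3)² = 371.
  Sigma^{-1} = (1/det) · [[d, -b], [-b, a]] = [[0.0512, -0.0081],
 [-0.0081, 0.0539]].

Step 3 — form the quadratic (x - mu)^T · Sigma^{-1} · (x - mu):
  Sigma^{-1} · (x - mu) = (-0.0431, -0.0458).
  (x - mu)^T · [Sigma^{-1} · (x - mu)] = (-1)·(-0.0431) + (-1)·(-0.0458) = 0.0889.

Step 4 — take square root: d = √(0.0889) ≈ 0.2982.

d(x, mu) = √(0.0889) ≈ 0.2982


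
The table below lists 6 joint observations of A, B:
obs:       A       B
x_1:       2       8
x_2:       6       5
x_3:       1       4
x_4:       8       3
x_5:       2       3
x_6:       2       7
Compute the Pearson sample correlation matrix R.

Step 1 — column means:
  mean(A) = (2 + 6 + 1 + 8 + 2 + 2) / 6 = 21/6 = 3.5
  mean(B) = (8 + 5 + 4 + 3 + 3 + 7) / 6 = 30/6 = 5

Step 2 — sample variances and covariances s[i,j] = (1/(n-1)) · Σ_k (x_{k,i} - mean_i) · (x_{k,j} - mean_j), with n-1 = 5:
  s[A,A] = ((-1.5)·(-1.5) + (2.5)·(2.5) + (-2.5)·(-2.5) + (4.5)·(4.5) + (-1.5)·(-1.5) + (-1.5)·(-1.5)) / 5 = 39.5/5 = 7.9
  s[A,B] = ((-1.5)·(3) + (2.5)·(0) + (-2.5)·(-1) + (4.5)·(-2) + (-1.5)·(-2) + (-1.5)·(2)) / 5 = -11/5 = -2.2
  s[B,B] = ((3)·(3) + (0)·(0) + (-1)·(-1) + (-2)·(-2) + (-2)·(-2) + (2)·(2)) / 5 = 22/5 = 4.4
  Sample standard deviations s_i = √(s[i,i]):
  s(A) = √(7.9) = 2.8107
  s(B) = √(4.4) = 2.0976

Step 3 — r_{ij} = s_{ij} / (s_i · s_j):
  r[A,A] = 1 (diagonal).
  r[A,B] = -2.2 / (2.8107 · 2.0976) = -2.2 / 5.8958 = -0.3731
  r[B,B] = 1 (diagonal).

R is symmetric with unit diagonal. Assembling:

R = [[1, -0.3731],
 [-0.3731, 1]]


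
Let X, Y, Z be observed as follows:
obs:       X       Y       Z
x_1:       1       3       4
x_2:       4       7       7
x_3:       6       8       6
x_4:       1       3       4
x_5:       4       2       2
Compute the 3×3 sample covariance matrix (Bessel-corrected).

Step 1 — column means:
  mean(X) = (1 + 4 + 6 + 1 + 4) / 5 = 16/5 = 3.2
  mean(Y) = (3 + 7 + 8 + 3 + 2) / 5 = 23/5 = 4.6
  mean(Z) = (4 + 7 + 6 + 4 + 2) / 5 = 23/5 = 4.6

Step 2 — sample covariance S[i,j] = (1/(n-1)) · Σ_k (x_{k,i} - mean_i) · (x_{k,j} - mean_j), with n-1 = 4.
  S[X,X] = ((-2.2)·(-2.2) + (0.8)·(0.8) + (2.8)·(2.8) + (-2.2)·(-2.2) + (0.8)·(0.8)) / 4 = 18.8/4 = 4.7
  S[X,Y] = ((-2.2)·(-1.6) + (0.8)·(2.4) + (2.8)·(3.4) + (-2.2)·(-1.6) + (0.8)·(-2.6)) / 4 = 16.4/4 = 4.1
  S[X,Z] = ((-2.2)·(-0.6) + (0.8)·(2.4) + (2.8)·(1.4) + (-2.2)·(-0.6) + (0.8)·(-2.6)) / 4 = 6.4/4 = 1.6
  S[Y,Y] = ((-1.6)·(-1.6) + (2.4)·(2.4) + (3.4)·(3.4) + (-1.6)·(-1.6) + (-2.6)·(-2.6)) / 4 = 29.2/4 = 7.3
  S[Y,Z] = ((-1.6)·(-0.6) + (2.4)·(2.4) + (3.4)·(1.4) + (-1.6)·(-0.6) + (-2.6)·(-2.6)) / 4 = 19.2/4 = 4.8
  S[Z,Z] = ((-0.6)·(-0.6) + (2.4)·(2.4) + (1.4)·(1.4) + (-0.6)·(-0.6) + (-2.6)·(-2.6)) / 4 = 15.2/4 = 3.8

S is symmetric (S[j,i] = S[i,j]). Assembling:

S = [[4.7, 4.1, 1.6],
 [4.1, 7.3, 4.8],
 [1.6, 4.8, 3.8]]


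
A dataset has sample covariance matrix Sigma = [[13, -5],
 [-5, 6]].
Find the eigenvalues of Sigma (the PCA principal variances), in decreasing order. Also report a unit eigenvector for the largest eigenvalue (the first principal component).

Step 1 — characteristic polynomial of 2×2 Sigma:
  det(Sigma - λI) = λ² - trace · λ + det = 0.
  trace = 13 + 6 = 19, det = 13·6 - (-5)² = 53.
Step 2 — discriminant:
  Δ = trace² - 4·det = 361 - 212 = 149.
Step 3 — eigenvalues:
  λ = (trace ± √Δ)/2 = (19 ± 12.2066)/2,
  λ_1 = 15.6033,  λ_2 = 3.3967.

Step 4 — unit eigenvector for λ_1: solve (Sigma - λ_1 I)v = 0. First row:
  (13 - 15.6033)·v_x + (-5)·v_y = 0, i.e. (-2.6033)·v_x + (-5)·v_y = 0,
  so v ∝ (b, λ_1 - a) = (-5, 2.6033); multiply by -1 so the first entry is positive: u = (5, -2.6033).
  ||u|| = √((5)² + (-2.6033)²) = √(31.7771) ≈ 5.6371,
  v_1 = u/||u|| ≈ (0.887, -0.4618) (||v_1|| = 1).

λ_1 = 15.6033,  λ_2 = 3.3967;  v_1 ≈ (0.887, -0.4618)


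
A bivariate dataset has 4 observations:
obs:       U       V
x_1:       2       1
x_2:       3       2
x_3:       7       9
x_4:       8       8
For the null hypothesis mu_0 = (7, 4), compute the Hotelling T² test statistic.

Step 1 — sample mean vector:
  mean(U) = (2 + 3 + 7 + 8) / 4 = 20/4 = 5
  mean(V) = (1 + 2 + 9 + 8) / 4 = 20/4 = 5
  x̄ = (5, 5),  deviation x̄ - mu_0 = (5, 5) - (7, 4) = (-2, 1).

Step 2 — sample covariance matrix, S[i,j] = (1/(n-1)) · Σ_k (x_{k,i} - mean_i) · (x_{k,j} - mean_j), divisor n-1 = 3:
  S[U,U] = ((-3)·(-3) + (-2)·(-2) + (2)·(2) + (3)·(3)) / 3 = 26/3 = 8.6667
  S[U,V] = ((-3)·(-4) + (-2)·(-3) + (2)·(4) + (3)·(3)) / 3 = 35/3 = 11.6667
  S[V,V] = ((-4)·(-4) + (-3)·(-3) + (4)·(4) + (3)·(3)) / 3 = 50/3 = 16.6667
  S = [[8.6667, 11.6667],
 [11.6667, 16.6667]].

Step 3 — invert S. det(S) = 8.6667·16.6667 - (11.6667)² = 8.3333.
  S^{-1} = (1/det) · [[d, -b], [-b, a]] = [[2, -1.4],
 [-1.4, 1.04]].

Step 4 — quadratic form (x̄ - mu_0)^T · S^{-1} · (x̄ - mu_0):
  S^{-1} · (x̄ - mu_0) = (-5.4, 3.84),
  (x̄ - mu_0)^T · [...] = (-2)·(-5.4) + (1)·(3.84) = 14.64.

Step 5 — scale by n: T² = 4 · 14.64 = 58.56.

T² ≈ 58.56


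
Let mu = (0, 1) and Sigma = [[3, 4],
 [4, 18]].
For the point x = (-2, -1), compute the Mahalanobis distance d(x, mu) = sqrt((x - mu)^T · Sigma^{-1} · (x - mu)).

Step 1 — centre the observation: (x - mu) = (-2, -2).

Step 2 — invert Sigma. det(Sigma) = 3·18 - (4)² = 38.
  Sigma^{-1} = (1/det) · [[d, -b], [-b, a]] = [[0.4737, -0.1053],
 [-0.1053, 0.0789]].

Step 3 — form the quadratic (x - mu)^T · Sigma^{-1} · (x - mu):
  Sigma^{-1} · (x - mu) = (-0.7368, 0.0526).
  (x - mu)^T · [Sigma^{-1} · (x - mu)] = (-2)·(-0.7368) + (-2)·(0.0526) = 1.3684.

Step 4 — take square root: d = √(1.3684) ≈ 1.1698.

d(x, mu) = √(1.3684) ≈ 1.1698


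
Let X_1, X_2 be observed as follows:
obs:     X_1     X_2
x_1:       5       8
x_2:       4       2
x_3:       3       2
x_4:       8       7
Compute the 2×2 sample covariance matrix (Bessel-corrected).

Step 1 — column means:
  mean(X_1) = (5 + 4 + 3 + 8) / 4 = 20/4 = 5
  mean(X_2) = (8 + 2 + 2 + 7) / 4 = 19/4 = 4.75

Step 2 — sample covariance S[i,j] = (1/(n-1)) · Σ_k (x_{k,i} - mean_i) · (x_{k,j} - mean_j), with n-1 = 3.
  S[X_1,X_1] = ((0)·(0) + (-1)·(-1) + (-2)·(-2) + (3)·(3)) / 3 = 14/3 = 4.6667
  S[X_1,X_2] = ((0)·(3.25) + (-1)·(-2.75) + (-2)·(-2.75) + (3)·(2.25)) / 3 = 15/3 = 5
  S[X_2,X_2] = ((3.25)·(3.25) + (-2.75)·(-2.75) + (-2.75)·(-2.75) + (2.25)·(2.25)) / 3 = 30.75/3 = 10.25

S is symmetric (S[j,i] = S[i,j]). Assembling:

S = [[4.6667, 5],
 [5, 10.25]]


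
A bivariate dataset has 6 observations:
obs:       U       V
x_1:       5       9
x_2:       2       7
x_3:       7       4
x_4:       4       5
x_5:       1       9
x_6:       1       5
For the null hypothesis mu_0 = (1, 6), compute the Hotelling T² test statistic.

Step 1 — sample mean vector:
  mean(U) = (5 + 2 + 7 + 4 + 1 + 1) / 6 = 20/6 = 3.3333
  mean(V) = (9 + 7 + 4 + 5 + 9 + 5) / 6 = 39/6 = 6.5
  x̄ = (3.3333, 6.5),  deviation x̄ - mu_0 = (3.3333, 6.5) - (1, 6) = (2.3333, 0.5).

Step 2 — sample covariance matrix, S[i,j] = (1/(n-1)) · Σ_k (x_{k,i} - mean_i) · (x_{k,j} - mean_j), divisor n-1 = 5:
  S[U,U] = ((1.6667)·(1.6667) + (-1.3333)·(-1.3333) + (3.6667)·(3.6667) + (0.6667)·(0.6667) + (-2.3333)·(-2.3333) + (-2.3333)·(-2.3333)) / 5 = 29.3333/5 = 5.8667
  S[U,V] = ((1.6667)·(2.5) + (-1.3333)·(0.5) + (3.6667)·(-2.5) + (0.6667)·(-1.5) + (-2.3333)·(2.5) + (-2.3333)·(-1.5)) / 5 = -9/5 = -1.8
  S[V,V] = ((2.5)·(2.5) + (0.5)·(0.5) + (-2.5)·(-2.5) + (-1.5)·(-1.5) + (2.5)·(2.5) + (-1.5)·(-1.5)) / 5 = 23.5/5 = 4.7
  S = [[5.8667, -1.8],
 [-1.8, 4.7]].

Step 3 — invert S. det(S) = 5.8667·4.7 - (-1.8)² = 24.3333.
  S^{-1} = (1/det) · [[d, -b], [-b, a]] = [[0.1932, 0.074],
 [0.074, 0.2411]].

Step 4 — quadratic form (x̄ - mu_0)^T · S^{-1} · (x̄ - mu_0):
  S^{-1} · (x̄ - mu_0) = (0.4877, 0.2932),
  (x̄ - mu_0)^T · [...] = (2.3333)·(0.4877) + (0.5)·(0.2932) = 1.2845.

Step 5 — scale by n: T² = 6 · 1.2845 = 7.7068.

T² ≈ 7.7068


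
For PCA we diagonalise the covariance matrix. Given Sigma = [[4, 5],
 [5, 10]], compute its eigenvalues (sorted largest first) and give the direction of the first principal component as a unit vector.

Step 1 — characteristic polynomial of 2×2 Sigma:
  det(Sigma - λI) = λ² - trace · λ + det = 0.
  trace = 4 + 10 = 14, det = 4·10 - (5)² = 15.
Step 2 — discriminant:
  Δ = trace² - 4·det = 196 - 60 = 136.
Step 3 — eigenvalues:
  λ = (trace ± √Δ)/2 = (14 ± 11.6619)/2,
  λ_1 = 12.831,  λ_2 = 1.169.

Step 4 — unit eigenvector for λ_1: solve (Sigma - λ_1 I)v = 0. First row:
  (4 - 12.831)·v_x + (5)·v_y = 0, i.e. (-8.831)·v_x + (5)·v_y = 0,
  so v ∝ (b, λ_1 - a) = (5, 8.831) = u.
  ||u|| = √((5)² + (8.831)²) = √(102.9857) ≈ 10.1482,
  v_1 = u/||u|| ≈ (0.4927, 0.8702) (||v_1|| = 1).

λ_1 = 12.831,  λ_2 = 1.169;  v_1 ≈ (0.4927, 0.8702)


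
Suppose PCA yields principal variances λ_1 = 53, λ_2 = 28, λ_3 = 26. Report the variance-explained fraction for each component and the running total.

Step 1 — total variance = trace(Sigma) = Σ λ_i = 53 + 28 + 26 = 107.

Step 2 — fraction explained by component i = λ_i / Σ λ:
  PC1: 53/107 = 0.4953
  PC2: 28/107 = 0.2617
  PC3: 26/107 = 0.243

Step 3 — cumulative fraction after k components = (λ_1 + ... + λ_k) / Σ λ:
  k = 1: 53/107 = 0.4953
  k = 2: (53 + 28)/107 = 81/107 = 0.757
  k = 3: (53 + 28 + 26)/107 = 107/107 = 1

Summary (fraction, with percent):

explained: PC1 0.4953 (49.53%), PC2 0.2617 (26.17%), PC3 0.243 (24.3%);  cumulative: 0.4953, 0.757, 1


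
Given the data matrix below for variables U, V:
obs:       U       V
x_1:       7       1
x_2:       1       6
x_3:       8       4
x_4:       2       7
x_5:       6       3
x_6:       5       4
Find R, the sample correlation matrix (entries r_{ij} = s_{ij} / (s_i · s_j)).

Step 1 — column means:
  mean(U) = (7 + 1 + 8 + 2 + 6 + 5) / 6 = 29/6 = 4.8333
  mean(V) = (1 + 6 + 4 + 7 + 3 + 4) / 6 = 25/6 = 4.1667

Step 2 — sample variances and covariances s[i,j] = (1/(n-1)) · Σ_k (x_{k,i} - mean_i) · (x_{k,j} - mean_j), with n-1 = 5:
  s[U,U] = ((2.1667)·(2.1667) + (-3.8333)·(-3.8333) + (3.1667)·(3.1667) + (-2.8333)·(-2.8333) + (1.1667)·(1.1667) + (0.1667)·(0.1667)) / 5 = 38.8333/5 = 7.7667
  s[U,V] = ((2.1667)·(-3.1667) + (-3.8333)·(1.8333) + (3.1667)·(-0.1667) + (-2.8333)·(2.8333) + (1.1667)·(-1.1667) + (0.1667)·(-0.1667)) / 5 = -23.8333/5 = -4.7667
  s[V,V] = ((-3.1667)·(-3.1667) + (1.8333)·(1.8333) + (-0.1667)·(-0.1667) + (2.8333)·(2.8333) + (-1.1667)·(-1.1667) + (-0.1667)·(-0.1667)) / 5 = 22.8333/5 = 4.5667
  Sample standard deviations s_i = √(s[i,i]):
  s(U) = √(7.7667) = 2.7869
  s(V) = √(4.5667) = 2.137

Step 3 — r_{ij} = s_{ij} / (s_i · s_j):
  r[U,U] = 1 (diagonal).
  r[U,V] = -4.7667 / (2.7869 · 2.137) = -4.7667 / 5.9555 = -0.8004
  r[V,V] = 1 (diagonal).

R is symmetric with unit diagonal. Assembling:

R = [[1, -0.8004],
 [-0.8004, 1]]


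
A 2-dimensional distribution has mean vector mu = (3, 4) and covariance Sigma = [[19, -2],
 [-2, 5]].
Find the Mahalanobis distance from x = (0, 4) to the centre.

Step 1 — centre the observation: (x - mu) = (-3, 0).

Step 2 — invert Sigma. det(Sigma) = 19·5 - (-2)² = 91.
  Sigma^{-1} = (1/det) · [[d, -b], [-b, a]] = [[0.0549, 0.022],
 [0.022, 0.2088]].

Step 3 — form the quadratic (x - mu)^T · Sigma^{-1} · (x - mu):
  Sigma^{-1} · (x - mu) = (-0.1648, -0.0659).
  (x - mu)^T · [Sigma^{-1} · (x - mu)] = (-3)·(-0.1648) + (0)·(-0.0659) = 0.4945.

Step 4 — take square root: d = √(0.4945) ≈ 0.7032.

d(x, mu) = √(0.4945) ≈ 0.7032


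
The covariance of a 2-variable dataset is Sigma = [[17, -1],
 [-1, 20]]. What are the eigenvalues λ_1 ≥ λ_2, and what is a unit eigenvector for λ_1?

Step 1 — characteristic polynomial of 2×2 Sigma:
  det(Sigma - λI) = λ² - trace · λ + det = 0.
  trace = 17 + 20 = 37, det = 17·20 - (-1)² = 339.
Step 2 — discriminant:
  Δ = trace² - 4·det = 1369 - 1356 = 13.
Step 3 — eigenvalues:
  λ = (trace ± √Δ)/2 = (37 ± 3.6056)/2,
  λ_1 = 20.3028,  λ_2 = 16.6972.

Step 4 — unit eigenvector for λ_1: solve (Sigma - λ_1 I)v = 0. First row:
  (17 - 20.3028)·v_x + (-1)·v_y = 0, i.e. (-3.3028)·v_x + (-1)·v_y = 0,
  so v ∝ (b, λ_1 - a) = (-1, 3.3028); multiply by -1 so the first entry is positive: u = (1, -3.3028).
  ||u|| = √((1)² + (-3.3028)²) = √(11.9083) ≈ 3.4508,
  v_1 = u/||u|| ≈ (0.2898, -0.9571) (||v_1|| = 1).

λ_1 = 20.3028,  λ_2 = 16.6972;  v_1 ≈ (0.2898, -0.9571)


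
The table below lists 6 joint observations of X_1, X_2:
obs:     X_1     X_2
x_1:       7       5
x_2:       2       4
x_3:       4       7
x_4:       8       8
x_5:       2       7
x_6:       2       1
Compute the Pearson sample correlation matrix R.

Step 1 — column means:
  mean(X_1) = (7 + 2 + 4 + 8 + 2 + 2) / 6 = 25/6 = 4.1667
  mean(X_2) = (5 + 4 + 7 + 8 + 7 + 1) / 6 = 32/6 = 5.3333

Step 2 — sample variances and covariances s[i,j] = (1/(n-1)) · Σ_k (x_{k,i} - mean_i) · (x_{k,j} - mean_j), with n-1 = 5:
  s[X_1,X_1] = ((2.8333)·(2.8333) + (-2.1667)·(-2.1667) + (-0.1667)·(-0.1667) + (3.8333)·(3.8333) + (-2.1667)·(-2.1667) + (-2.1667)·(-2.1667)) / 5 = 36.8333/5 = 7.3667
  s[X_1,X_2] = ((2.8333)·(-0.3333) + (-2.1667)·(-1.3333) + (-0.1667)·(1.6667) + (3.8333)·(2.6667) + (-2.1667)·(1.6667) + (-2.1667)·(-4.3333)) / 5 = 17.6667/5 = 3.5333
  s[X_2,X_2] = ((-0.3333)·(-0.3333) + (-1.3333)·(-1.3333) + (1.6667)·(1.6667) + (2.6667)·(2.6667) + (1.6667)·(1.6667) + (-4.3333)·(-4.3333)) / 5 = 33.3333/5 = 6.6667
  Sample standard deviations s_i = √(s[i,i]):
  s(X_1) = √(7.3667) = 2.7142
  s(X_2) = √(6.6667) = 2.582

Step 3 — r_{ij} = s_{ij} / (s_i · s_j):
  r[X_1,X_1] = 1 (diagonal).
  r[X_1,X_2] = 3.5333 / (2.7142 · 2.582) = 3.5333 / 7.0079 = 0.5042
  r[X_2,X_2] = 1 (diagonal).

R is symmetric with unit diagonal. Assembling:

R = [[1, 0.5042],
 [0.5042, 1]]


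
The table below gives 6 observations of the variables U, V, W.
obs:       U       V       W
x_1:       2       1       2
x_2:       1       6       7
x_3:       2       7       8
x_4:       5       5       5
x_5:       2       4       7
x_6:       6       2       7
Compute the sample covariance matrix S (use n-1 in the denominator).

Step 1 — column means:
  mean(U) = (2 + 1 + 2 + 5 + 2 + 6) / 6 = 18/6 = 3
  mean(V) = (1 + 6 + 7 + 5 + 4 + 2) / 6 = 25/6 = 4.1667
  mean(W) = (2 + 7 + 8 + 5 + 7 + 7) / 6 = 36/6 = 6

Step 2 — sample covariance S[i,j] = (1/(n-1)) · Σ_k (x_{k,i} - mean_i) · (x_{k,j} - mean_j), with n-1 = 5.
  S[U,U] = ((-1)·(-1) + (-2)·(-2) + (-1)·(-1) + (2)·(2) + (-1)·(-1) + (3)·(3)) / 5 = 20/5 = 4
  S[U,V] = ((-1)·(-3.1667) + (-2)·(1.8333) + (-1)·(2.8333) + (2)·(0.8333) + (-1)·(-0.1667) + (3)·(-2.1667)) / 5 = -8/5 = -1.6
  S[U,W] = ((-1)·(-4) + (-2)·(1) + (-1)·(2) + (2)·(-1) + (-1)·(1) + (3)·(1)) / 5 = 0/5 = 0
  S[V,V] = ((-3.1667)·(-3.1667) + (1.8333)·(1.8333) + (2.8333)·(2.8333) + (0.8333)·(0.8333) + (-0.1667)·(-0.1667) + (-2.1667)·(-2.1667)) / 5 = 26.8333/5 = 5.3667
  S[V,W] = ((-3.1667)·(-4) + (1.8333)·(1) + (2.8333)·(2) + (0.8333)·(-1) + (-0.1667)·(1) + (-2.1667)·(1)) / 5 = 17/5 = 3.4
  S[W,W] = ((-4)·(-4) + (1)·(1) + (2)·(2) + (-1)·(-1) + (1)·(1) + (1)·(1)) / 5 = 24/5 = 4.8

S is symmetric (S[j,i] = S[i,j]). Assembling:

S = [[4, -1.6, 0],
 [-1.6, 5.3667, 3.4],
 [0, 3.4, 4.8]]


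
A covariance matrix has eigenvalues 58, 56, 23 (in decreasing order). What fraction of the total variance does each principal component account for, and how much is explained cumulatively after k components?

Step 1 — total variance = trace(Sigma) = Σ λ_i = 58 + 56 + 23 = 137.

Step 2 — fraction explained by component i = λ_i / Σ λ:
  PC1: 58/137 = 0.4234
  PC2: 56/137 = 0.4088
  PC3: 23/137 = 0.1679

Step 3 — cumulative fraction after k components = (λ_1 + ... + λ_k) / Σ λ:
  k = 1: 58/137 = 0.4234
  k = 2: (58 + 56)/137 = 114/137 = 0.8321
  k = 3: (58 + 56 + 23)/137 = 137/137 = 1

Summary (fraction, with percent):

explained: PC1 0.4234 (42.34%), PC2 0.4088 (40.88%), PC3 0.1679 (16.79%);  cumulative: 0.4234, 0.8321, 1


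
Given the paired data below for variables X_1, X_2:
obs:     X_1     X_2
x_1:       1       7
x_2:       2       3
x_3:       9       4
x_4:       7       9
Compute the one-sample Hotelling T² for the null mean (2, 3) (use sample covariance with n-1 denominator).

Step 1 — sample mean vector:
  mean(X_1) = (1 + 2 + 9 + 7) / 4 = 19/4 = 4.75
  mean(X_2) = (7 + 3 + 4 + 9) / 4 = 23/4 = 5.75
  x̄ = (4.75, 5.75),  deviation x̄ - mu_0 = (4.75, 5.75) - (2, 3) = (2.75, 2.75).

Step 2 — sample covariance matrix, S[i,j] = (1/(n-1)) · Σ_k (x_{k,i} - mean_i) · (x_{k,j} - mean_j), divisor n-1 = 3:
  S[X_1,X_1] = ((-3.75)·(-3.75) + (-2.75)·(-2.75) + (4.25)·(4.25) + (2.25)·(2.25)) / 3 = 44.75/3 = 14.9167
  S[X_1,X_2] = ((-3.75)·(1.25) + (-2.75)·(-2.75) + (4.25)·(-1.75) + (2.25)·(3.25)) / 3 = 2.75/3 = 0.9167
  S[X_2,X_2] = ((1.25)·(1.25) + (-2.75)·(-2.75) + (-1.75)·(-1.75) + (3.25)·(3.25)) / 3 = 22.75/3 = 7.5833
  S = [[14.9167, 0.9167],
 [0.9167, 7.5833]].

Step 3 — invert S. det(S) = 14.9167·7.5833 - (0.9167)² = 112.2778.
  S^{-1} = (1/det) · [[d, -b], [-b, a]] = [[0.0675, -0.0082],
 [-0.0082, 0.1329]].

Step 4 — quadratic form (x̄ - mu_0)^T · S^{-1} · (x̄ - mu_0):
  S^{-1} · (x̄ - mu_0) = (0.1633, 0.3429),
  (x̄ - mu_0)^T · [...] = (2.75)·(0.1633) + (2.75)·(0.3429) = 1.392.

Step 5 — scale by n: T² = 4 · 1.392 = 5.568.

T² ≈ 5.568


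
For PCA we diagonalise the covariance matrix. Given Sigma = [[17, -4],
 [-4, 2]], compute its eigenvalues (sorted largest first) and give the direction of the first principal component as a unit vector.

Step 1 — characteristic polynomial of 2×2 Sigma:
  det(Sigma - λI) = λ² - trace · λ + det = 0.
  trace = 17 + 2 = 19, det = 17·2 - (-4)² = 18.
Step 2 — discriminant:
  Δ = trace² - 4·det = 361 - 72 = 289.
Step 3 — eigenvalues:
  λ = (trace ± √Δ)/2 = (19 ± 17)/2,
  λ_1 = 18,  λ_2 = 1.

Step 4 — unit eigenvector for λ_1: solve (Sigma - λ_1 I)v = 0. First row:
  (17 - 18)·v_x + (-4)·v_y = 0, i.e. (-1)·v_x + (-4)·v_y = 0,
  so v ∝ (b, λ_1 - a) = (-4, 1); multiply by -1 so the first entry is positive: u = (4, -1).
  ||u|| = √((4)² + (-1)²) = √(17) ≈ 4.1231,
  v_1 = u/||u|| ≈ (0.9701, -0.2425) (||v_1|| = 1).

λ_1 = 18,  λ_2 = 1;  v_1 ≈ (0.9701, -0.2425)


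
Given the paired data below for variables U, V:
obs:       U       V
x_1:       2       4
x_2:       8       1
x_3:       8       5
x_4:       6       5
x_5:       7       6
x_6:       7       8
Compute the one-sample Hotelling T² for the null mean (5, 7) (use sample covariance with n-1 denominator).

Step 1 — sample mean vector:
  mean(U) = (2 + 8 + 8 + 6 + 7 + 7) / 6 = 38/6 = 6.3333
  mean(V) = (4 + 1 + 5 + 5 + 6 + 8) / 6 = 29/6 = 4.8333
  x̄ = (6.3333, 4.8333),  deviation x̄ - mu_0 = (6.3333, 4.8333) - (5, 7) = (1.3333, -2.1667).

Step 2 — sample covariance matrix, S[i,j] = (1/(n-1)) · Σ_k (x_{k,i} - mean_i) · (x_{k,j} - mean_j), divisor n-1 = 5:
  S[U,U] = ((-4.3333)·(-4.3333) + (1.6667)·(1.6667) + (1.6667)·(1.6667) + (-0.3333)·(-0.3333) + (0.6667)·(0.6667) + (0.6667)·(0.6667)) / 5 = 25.3333/5 = 5.0667
  S[U,V] = ((-4.3333)·(-0.8333) + (1.6667)·(-3.8333) + (1.6667)·(0.1667) + (-0.3333)·(0.1667) + (0.6667)·(1.1667) + (0.6667)·(3.1667)) / 5 = 0.3333/5 = 0.0667
  S[V,V] = ((-0.8333)·(-0.8333) + (-3.8333)·(-3.8333) + (0.1667)·(0.1667) + (0.1667)·(0.1667) + (1.1667)·(1.1667) + (3.1667)·(3.1667)) / 5 = 26.8333/5 = 5.3667
  S = [[5.0667, 0.0667],
 [0.0667, 5.3667]].

Step 3 — invert S. det(S) = 5.0667·5.3667 - (0.0667)² = 27.1867.
  S^{-1} = (1/det) · [[d, -b], [-b, a]] = [[0.1974, -0.0025],
 [-0.0025, 0.1864]].

Step 4 — quadratic form (x̄ - mu_0)^T · S^{-1} · (x̄ - mu_0):
  S^{-1} · (x̄ - mu_0) = (0.2685, -0.4071),
  (x̄ - mu_0)^T · [...] = (1.3333)·(0.2685) + (-2.1667)·(-0.4071) = 1.24.

Step 5 — scale by n: T² = 6 · 1.24 = 7.4399.

T² ≈ 7.4399


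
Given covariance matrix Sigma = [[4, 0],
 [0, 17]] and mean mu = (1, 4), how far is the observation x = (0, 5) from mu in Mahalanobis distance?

Step 1 — centre the observation: (x - mu) = (-1, 1).

Step 2 — invert Sigma. det(Sigma) = 4·17 - (0)² = 68.
  Sigma^{-1} = (1/det) · [[d, -b], [-b, a]] = [[0.25, 0],
 [0, 0.0588]].

Step 3 — form the quadratic (x - mu)^T · Sigma^{-1} · (x - mu):
  Sigma^{-1} · (x - mu) = (-0.25, 0.0588).
  (x - mu)^T · [Sigma^{-1} · (x - mu)] = (-1)·(-0.25) + (1)·(0.0588) = 0.3088.

Step 4 — take square root: d = √(0.3088) ≈ 0.5557.

d(x, mu) = √(0.3088) ≈ 0.5557


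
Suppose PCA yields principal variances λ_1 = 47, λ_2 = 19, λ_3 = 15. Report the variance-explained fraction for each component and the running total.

Step 1 — total variance = trace(Sigma) = Σ λ_i = 47 + 19 + 15 = 81.

Step 2 — fraction explained by component i = λ_i / Σ λ:
  PC1: 47/81 = 0.5802
  PC2: 19/81 = 0.2346
  PC3: 15/81 = 0.1852

Step 3 — cumulative fraction after k components = (λ_1 + ... + λ_k) / Σ λ:
  k = 1: 47/81 = 0.5802
  k = 2: (47 + 19)/81 = 66/81 = 0.8148
  k = 3: (47 + 19 + 15)/81 = 81/81 = 1

Summary (fraction, with percent):

explained: PC1 0.5802 (58.02%), PC2 0.2346 (23.46%), PC3 0.1852 (18.52%);  cumulative: 0.5802, 0.8148, 1


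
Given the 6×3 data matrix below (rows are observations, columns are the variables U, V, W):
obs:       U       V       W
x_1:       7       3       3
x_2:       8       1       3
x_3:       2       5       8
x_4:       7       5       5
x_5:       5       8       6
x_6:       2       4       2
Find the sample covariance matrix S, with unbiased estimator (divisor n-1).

Step 1 — column means:
  mean(U) = (7 + 8 + 2 + 7 + 5 + 2) / 6 = 31/6 = 5.1667
  mean(V) = (3 + 1 + 5 + 5 + 8 + 4) / 6 = 26/6 = 4.3333
  mean(W) = (3 + 3 + 8 + 5 + 6 + 2) / 6 = 27/6 = 4.5

Step 2 — sample covariance S[i,j] = (1/(n-1)) · Σ_k (x_{k,i} - mean_i) · (x_{k,j} - mean_j), with n-1 = 5.
  S[U,U] = ((1.8333)·(1.8333) + (2.8333)·(2.8333) + (-3.1667)·(-3.1667) + (1.8333)·(1.8333) + (-0.1667)·(-0.1667) + (-3.1667)·(-3.1667)) / 5 = 34.8333/5 = 6.9667
  S[U,V] = ((1.8333)·(-1.3333) + (2.8333)·(-3.3333) + (-3.1667)·(0.6667) + (1.8333)·(0.6667) + (-0.1667)·(3.6667) + (-3.1667)·(-0.3333)) / 5 = -12.3333/5 = -2.4667
  S[U,W] = ((1.8333)·(-1.5) + (2.8333)·(-1.5) + (-3.1667)·(3.5) + (1.8333)·(0.5) + (-0.1667)·(1.5) + (-3.1667)·(-2.5)) / 5 = -9.5/5 = -1.9
  S[V,V] = ((-1.3333)·(-1.3333) + (-3.3333)·(-3.3333) + (0.6667)·(0.6667) + (0.6667)·(0.6667) + (3.6667)·(3.6667) + (-0.3333)·(-0.3333)) / 5 = 27.3333/5 = 5.4667
  S[V,W] = ((-1.3333)·(-1.5) + (-3.3333)·(-1.5) + (0.6667)·(3.5) + (0.6667)·(0.5) + (3.6667)·(1.5) + (-0.3333)·(-2.5)) / 5 = 16/5 = 3.2
  S[W,W] = ((-1.5)·(-1.5) + (-1.5)·(-1.5) + (3.5)·(3.5) + (0.5)·(0.5) + (1.5)·(1.5) + (-2.5)·(-2.5)) / 5 = 25.5/5 = 5.1

S is symmetric (S[j,i] = S[i,j]). Assembling:

S = [[6.9667, -2.4667, -1.9],
 [-2.4667, 5.4667, 3.2],
 [-1.9, 3.2, 5.1]]


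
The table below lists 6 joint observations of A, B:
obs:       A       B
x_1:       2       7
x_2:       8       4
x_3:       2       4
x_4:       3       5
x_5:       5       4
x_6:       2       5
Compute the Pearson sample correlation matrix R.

Step 1 — column means:
  mean(A) = (2 + 8 + 2 + 3 + 5 + 2) / 6 = 22/6 = 3.6667
  mean(B) = (7 + 4 + 4 + 5 + 4 + 5) / 6 = 29/6 = 4.8333

Step 2 — sample variances and covariances s[i,j] = (1/(n-1)) · Σ_k (x_{k,i} - mean_i) · (x_{k,j} - mean_j), with n-1 = 5:
  s[A,A] = ((-1.6667)·(-1.6667) + (4.3333)·(4.3333) + (-1.6667)·(-1.6667) + (-0.6667)·(-0.6667) + (1.3333)·(1.3333) + (-1.6667)·(-1.6667)) / 5 = 29.3333/5 = 5.8667
  s[A,B] = ((-1.6667)·(2.1667) + (4.3333)·(-0.8333) + (-1.6667)·(-0.8333) + (-0.6667)·(0.1667) + (1.3333)·(-0.8333) + (-1.6667)·(0.1667)) / 5 = -7.3333/5 = -1.4667
  s[B,B] = ((2.1667)·(2.1667) + (-0.8333)·(-0.8333) + (-0.8333)·(-0.8333) + (0.1667)·(0.1667) + (-0.8333)·(-0.8333) + (0.1667)·(0.1667)) / 5 = 6.8333/5 = 1.3667
  Sample standard deviations s_i = √(s[i,i]):
  s(A) = √(5.8667) = 2.4221
  s(B) = √(1.3667) = 1.169

Step 3 — r_{ij} = s_{ij} / (s_i · s_j):
  r[A,A] = 1 (diagonal).
  r[A,B] = -1.4667 / (2.4221 · 1.169) = -1.4667 / 2.8316 = -0.518
  r[B,B] = 1 (diagonal).

R is symmetric with unit diagonal. Assembling:

R = [[1, -0.518],
 [-0.518, 1]]


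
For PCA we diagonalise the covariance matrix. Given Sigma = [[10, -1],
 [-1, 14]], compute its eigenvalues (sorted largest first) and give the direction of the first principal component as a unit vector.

Step 1 — characteristic polynomial of 2×2 Sigma:
  det(Sigma - λI) = λ² - trace · λ + det = 0.
  trace = 10 + 14 = 24, det = 10·14 - (-1)² = 139.
Step 2 — discriminant:
  Δ = trace² - 4·det = 576 - 556 = 20.
Step 3 — eigenvalues:
  λ = (trace ± √Δ)/2 = (24 ± 4.4721)/2,
  λ_1 = 14.2361,  λ_2 = 9.7639.

Step 4 — unit eigenvector for λ_1: solve (Sigma - λ_1 I)v = 0. First row:
  (10 - 14.2361)·v_x + (-1)·v_y = 0, i.e. (-4.2361)·v_x + (-1)·v_y = 0,
  so v ∝ (b, λ_1 - a) = (-1, 4.2361); multiply by -1 so the first entry is positive: u = (1, -4.2361).
  ||u|| = √((1)² + (-4.2361)²) = √(18.9443) ≈ 4.3525,
  v_1 = u/||u|| ≈ (0.2298, -0.9732) (||v_1|| = 1).

λ_1 = 14.2361,  λ_2 = 9.7639;  v_1 ≈ (0.2298, -0.9732)


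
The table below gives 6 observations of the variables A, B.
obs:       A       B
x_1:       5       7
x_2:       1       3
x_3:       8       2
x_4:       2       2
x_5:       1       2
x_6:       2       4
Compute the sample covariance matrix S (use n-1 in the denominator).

Step 1 — column means:
  mean(A) = (5 + 1 + 8 + 2 + 1 + 2) / 6 = 19/6 = 3.1667
  mean(B) = (7 + 3 + 2 + 2 + 2 + 4) / 6 = 20/6 = 3.3333

Step 2 — sample covariance S[i,j] = (1/(n-1)) · Σ_k (x_{k,i} - mean_i) · (x_{k,j} - mean_j), with n-1 = 5.
  S[A,A] = ((1.8333)·(1.8333) + (-2.1667)·(-2.1667) + (4.8333)·(4.8333) + (-1.1667)·(-1.1667) + (-2.1667)·(-2.1667) + (-1.1667)·(-1.1667)) / 5 = 38.8333/5 = 7.7667
  S[A,B] = ((1.8333)·(3.6667) + (-2.1667)·(-0.3333) + (4.8333)·(-1.3333) + (-1.1667)·(-1.3333) + (-2.1667)·(-1.3333) + (-1.1667)·(0.6667)) / 5 = 4.6667/5 = 0.9333
  S[B,B] = ((3.6667)·(3.6667) + (-0.3333)·(-0.3333) + (-1.3333)·(-1.3333) + (-1.3333)·(-1.3333) + (-1.3333)·(-1.3333) + (0.6667)·(0.6667)) / 5 = 19.3333/5 = 3.8667

S is symmetric (S[j,i] = S[i,j]). Assembling:

S = [[7.7667, 0.9333],
 [0.9333, 3.8667]]


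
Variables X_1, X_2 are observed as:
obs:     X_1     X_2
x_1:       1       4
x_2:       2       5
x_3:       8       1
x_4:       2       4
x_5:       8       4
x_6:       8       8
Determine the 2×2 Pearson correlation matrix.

Step 1 — column means:
  mean(X_1) = (1 + 2 + 8 + 2 + 8 + 8) / 6 = 29/6 = 4.8333
  mean(X_2) = (4 + 5 + 1 + 4 + 4 + 8) / 6 = 26/6 = 4.3333

Step 2 — sample variances and covariances s[i,j] = (1/(n-1)) · Σ_k (x_{k,i} - mean_i) · (x_{k,j} - mean_j), with n-1 = 5:
  s[X_1,X_1] = ((-3.8333)·(-3.8333) + (-2.8333)·(-2.8333) + (3.1667)·(3.1667) + (-2.8333)·(-2.8333) + (3.1667)·(3.1667) + (3.1667)·(3.1667)) / 5 = 60.8333/5 = 12.1667
  s[X_1,X_2] = ((-3.8333)·(-0.3333) + (-2.8333)·(0.6667) + (3.1667)·(-3.3333) + (-2.8333)·(-0.3333) + (3.1667)·(-0.3333) + (3.1667)·(3.6667)) / 5 = 0.3333/5 = 0.0667
  s[X_2,X_2] = ((-0.3333)·(-0.3333) + (0.6667)·(0.6667) + (-3.3333)·(-3.3333) + (-0.3333)·(-0.3333) + (-0.3333)·(-0.3333) + (3.6667)·(3.6667)) / 5 = 25.3333/5 = 5.0667
  Sample standard deviations s_i = √(s[i,i]):
  s(X_1) = √(12.1667) = 3.4881
  s(X_2) = √(5.0667) = 2.2509

Step 3 — r_{ij} = s_{ij} / (s_i · s_j):
  r[X_1,X_1] = 1 (diagonal).
  r[X_1,X_2] = 0.0667 / (3.4881 · 2.2509) = 0.0667 / 7.8514 = 0.0085
  r[X_2,X_2] = 1 (diagonal).

R is symmetric with unit diagonal. Assembling:

R = [[1, 0.0085],
 [0.0085, 1]]


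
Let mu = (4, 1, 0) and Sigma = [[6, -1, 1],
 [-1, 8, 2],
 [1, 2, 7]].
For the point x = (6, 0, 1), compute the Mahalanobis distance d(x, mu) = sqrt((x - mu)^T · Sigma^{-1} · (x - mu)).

Step 1 — centre the observation: (x - mu) = (2, -1, 1).

Step 2 — invert Sigma (cofactor / det for 3×3, or solve directly):
  Sigma^{-1} = [[0.1775, 0.0307, -0.0341],
 [0.0307, 0.1399, -0.0444],
 [-0.0341, -0.0444, 0.1604]].

Step 3 — form the quadratic (x - mu)^T · Sigma^{-1} · (x - mu):
  Sigma^{-1} · (x - mu) = (0.2901, -0.1229, 0.1365).
  (x - mu)^T · [Sigma^{-1} · (x - mu)] = (2)·(0.2901) + (-1)·(-0.1229) + (1)·(0.1365) = 0.8396.

Step 4 — take square root: d = √(0.8396) ≈ 0.9163.

d(x, mu) = √(0.8396) ≈ 0.9163


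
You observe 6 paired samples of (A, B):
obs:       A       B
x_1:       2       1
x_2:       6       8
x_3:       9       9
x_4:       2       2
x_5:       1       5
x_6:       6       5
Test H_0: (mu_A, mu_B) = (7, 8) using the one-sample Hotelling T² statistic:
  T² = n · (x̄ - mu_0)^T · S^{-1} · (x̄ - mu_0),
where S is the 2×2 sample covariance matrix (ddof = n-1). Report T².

Step 1 — sample mean vector:
  mean(A) = (2 + 6 + 9 + 2 + 1 + 6) / 6 = 26/6 = 4.3333
  mean(B) = (1 + 8 + 9 + 2 + 5 + 5) / 6 = 30/6 = 5
  x̄ = (4.3333, 5),  deviation x̄ - mu_0 = (4.3333, 5) - (7, 8) = (-2.6667, -3).

Step 2 — sample covariance matrix, S[i,j] = (1/(n-1)) · Σ_k (x_{k,i} - mean_i) · (x_{k,j} - mean_j), divisor n-1 = 5:
  S[A,A] = ((-2.3333)·(-2.3333) + (1.6667)·(1.6667) + (4.6667)·(4.6667) + (-2.3333)·(-2.3333) + (-3.3333)·(-3.3333) + (1.6667)·(1.6667)) / 5 = 49.3333/5 = 9.8667
  S[A,B] = ((-2.3333)·(-4) + (1.6667)·(3) + (4.6667)·(4) + (-2.3333)·(-3) + (-3.3333)·(0) + (1.6667)·(0)) / 5 = 40/5 = 8
  S[B,B] = ((-4)·(-4) + (3)·(3) + (4)·(4) + (-3)·(-3) + (0)·(0) + (0)·(0)) / 5 = 50/5 = 10
  S = [[9.8667, 8],
 [8, 10]].

Step 3 — invert S. det(S) = 9.8667·10 - (8)² = 34.6667.
  S^{-1} = (1/det) · [[d, -b], [-b, a]] = [[0.2885, -0.2308],
 [-0.2308, 0.2846]].

Step 4 — quadratic form (x̄ - mu_0)^T · S^{-1} · (x̄ - mu_0):
  S^{-1} · (x̄ - mu_0) = (-0.0769, -0.2385),
  (x̄ - mu_0)^T · [...] = (-2.6667)·(-0.0769) + (-3)·(-0.2385) = 0.9205.

Step 5 — scale by n: T² = 6 · 0.9205 = 5.5231.

T² ≈ 5.5231


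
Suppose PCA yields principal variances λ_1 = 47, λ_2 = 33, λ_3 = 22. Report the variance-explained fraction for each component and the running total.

Step 1 — total variance = trace(Sigma) = Σ λ_i = 47 + 33 + 22 = 102.

Step 2 — fraction explained by component i = λ_i / Σ λ:
  PC1: 47/102 = 0.4608
  PC2: 33/102 = 0.3235
  PC3: 22/102 = 0.2157

Step 3 — cumulative fraction after k components = (λ_1 + ... + λ_k) / Σ λ:
  k = 1: 47/102 = 0.4608
  k = 2: (47 + 33)/102 = 80/102 = 0.7843
  k = 3: (47 + 33 + 22)/102 = 102/102 = 1

Summary (fraction, with percent):

explained: PC1 0.4608 (46.08%), PC2 0.3235 (32.35%), PC3 0.2157 (21.57%);  cumulative: 0.4608, 0.7843, 1


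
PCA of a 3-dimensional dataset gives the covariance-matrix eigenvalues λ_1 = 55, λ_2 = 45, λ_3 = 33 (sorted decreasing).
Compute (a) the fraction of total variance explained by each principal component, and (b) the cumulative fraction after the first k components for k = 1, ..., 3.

Step 1 — total variance = trace(Sigma) = Σ λ_i = 55 + 45 + 33 = 133.

Step 2 — fraction explained by component i = λ_i / Σ λ:
  PC1: 55/133 = 0.4135
  PC2: 45/133 = 0.3383
  PC3: 33/133 = 0.2481

Step 3 — cumulative fraction after k components = (λ_1 + ... + λ_k) / Σ λ:
  k = 1: 55/133 = 0.4135
  k = 2: (55 + 45)/133 = 100/133 = 0.7519
  k = 3: (55 + 45 + 33)/133 = 133/133 = 1

Summary (fraction, with percent):

explained: PC1 0.4135 (41.35%), PC2 0.3383 (33.83%), PC3 0.2481 (24.81%);  cumulative: 0.4135, 0.7519, 1


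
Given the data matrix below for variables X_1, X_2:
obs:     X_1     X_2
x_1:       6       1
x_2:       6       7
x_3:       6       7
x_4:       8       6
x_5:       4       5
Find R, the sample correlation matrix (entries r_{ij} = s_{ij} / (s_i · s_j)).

Step 1 — column means:
  mean(X_1) = (6 + 6 + 6 + 8 + 4) / 5 = 30/5 = 6
  mean(X_2) = (1 + 7 + 7 + 6 + 5) / 5 = 26/5 = 5.2

Step 2 — sample variances and covariances s[i,j] = (1/(n-1)) · Σ_k (x_{k,i} - mean_i) · (x_{k,j} - mean_j), with n-1 = 4:
  s[X_1,X_1] = ((0)·(0) + (0)·(0) + (0)·(0) + (2)·(2) + (-2)·(-2)) / 4 = 8/4 = 2
  s[X_1,X_2] = ((0)·(-4.2) + (0)·(1.8) + (0)·(1.8) + (2)·(0.8) + (-2)·(-0.2)) / 4 = 2/4 = 0.5
  s[X_2,X_2] = ((-4.2)·(-4.2) + (1.8)·(1.8) + (1.8)·(1.8) + (0.8)·(0.8) + (-0.2)·(-0.2)) / 4 = 24.8/4 = 6.2
  Sample standard deviations s_i = √(s[i,i]):
  s(X_1) = √(2) = 1.4142
  s(X_2) = √(6.2) = 2.49

Step 3 — r_{ij} = s_{ij} / (s_i · s_j):
  r[X_1,X_1] = 1 (diagonal).
  r[X_1,X_2] = 0.5 / (1.4142 · 2.49) = 0.5 / 3.5214 = 0.142
  r[X_2,X_2] = 1 (diagonal).

R is symmetric with unit diagonal. Assembling:

R = [[1, 0.142],
 [0.142, 1]]


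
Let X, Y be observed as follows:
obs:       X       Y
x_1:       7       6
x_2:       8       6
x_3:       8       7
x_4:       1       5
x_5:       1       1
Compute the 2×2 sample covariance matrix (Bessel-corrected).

Step 1 — column means:
  mean(X) = (7 + 8 + 8 + 1 + 1) / 5 = 25/5 = 5
  mean(Y) = (6 + 6 + 7 + 5 + 1) / 5 = 25/5 = 5

Step 2 — sample covariance S[i,j] = (1/(n-1)) · Σ_k (x_{k,i} - mean_i) · (x_{k,j} - mean_j), with n-1 = 4.
  S[X,X] = ((2)·(2) + (3)·(3) + (3)·(3) + (-4)·(-4) + (-4)·(-4)) / 4 = 54/4 = 13.5
  S[X,Y] = ((2)·(1) + (3)·(1) + (3)·(2) + (-4)·(0) + (-4)·(-4)) / 4 = 27/4 = 6.75
  S[Y,Y] = ((1)·(1) + (1)·(1) + (2)·(2) + (0)·(0) + (-4)·(-4)) / 4 = 22/4 = 5.5

S is symmetric (S[j,i] = S[i,j]). Assembling:

S = [[13.5, 6.75],
 [6.75, 5.5]]


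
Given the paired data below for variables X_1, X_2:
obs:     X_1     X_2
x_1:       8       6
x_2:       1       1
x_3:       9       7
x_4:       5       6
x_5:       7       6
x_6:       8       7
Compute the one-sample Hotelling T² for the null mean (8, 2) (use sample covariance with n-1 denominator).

Step 1 — sample mean vector:
  mean(X_1) = (8 + 1 + 9 + 5 + 7 + 8) / 6 = 38/6 = 6.3333
  mean(X_2) = (6 + 1 + 7 + 6 + 6 + 7) / 6 = 33/6 = 5.5
  x̄ = (6.3333, 5.5),  deviation x̄ - mu_0 = (6.3333, 5.5) - (8, 2) = (-1.6667, 3.5).

Step 2 — sample covariance matrix, S[i,j] = (1/(n-1)) · Σ_k (x_{k,i} - mean_i) · (x_{k,j} - mean_j), divisor n-1 = 5:
  S[X_1,X_1] = ((1.6667)·(1.6667) + (-5.3333)·(-5.3333) + (2.6667)·(2.6667) + (-1.3333)·(-1.3333) + (0.6667)·(0.6667) + (1.6667)·(1.6667)) / 5 = 43.3333/5 = 8.6667
  S[X_1,X_2] = ((1.6667)·(0.5) + (-5.3333)·(-4.5) + (2.6667)·(1.5) + (-1.3333)·(0.5) + (0.6667)·(0.5) + (1.6667)·(1.5)) / 5 = 31/5 = 6.2
  S[X_2,X_2] = ((0.5)·(0.5) + (-4.5)·(-4.5) + (1.5)·(1.5) + (0.5)·(0.5) + (0.5)·(0.5) + (1.5)·(1.5)) / 5 = 25.5/5 = 5.1
  S = [[8.6667, 6.2],
 [6.2, 5.1]].

Step 3 — invert S. det(S) = 8.6667·5.1 - (6.2)² = 5.76.
  S^{-1} = (1/det) · [[d, -b], [-b, a]] = [[0.8854, -1.0764],
 [-1.0764, 1.5046]].

Step 4 — quadratic form (x̄ - mu_0)^T · S^{-1} · (x̄ - mu_0):
  S^{-1} · (x̄ - mu_0) = (-5.2431, 7.0602),
  (x̄ - mu_0)^T · [...] = (-1.6667)·(-5.2431) + (3.5)·(7.0602) = 33.4491.

Step 5 — scale by n: T² = 6 · 33.4491 = 200.6944.

T² ≈ 200.6944


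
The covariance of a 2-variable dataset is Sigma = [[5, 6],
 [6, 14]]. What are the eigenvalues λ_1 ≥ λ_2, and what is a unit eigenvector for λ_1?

Step 1 — characteristic polynomial of 2×2 Sigma:
  det(Sigma - λI) = λ² - trace · λ + det = 0.
  trace = 5 + 14 = 19, det = 5·14 - (6)² = 34.
Step 2 — discriminant:
  Δ = trace² - 4·det = 361 - 136 = 225.
Step 3 — eigenvalues:
  λ = (trace ± √Δ)/2 = (19 ± 15)/2,
  λ_1 = 17,  λ_2 = 2.

Step 4 — unit eigenvector for λ_1: solve (Sigma - λ_1 I)v = 0. First row:
  (5 - 17)·v_x + (6)·v_y = 0, i.e. (-12)·v_x + (6)·v_y = 0,
  so v ∝ (b, λ_1 - a) = (6, 12) = u.
  ||u|| = √((6)² + (12)²) = √(180) ≈ 13.4164,
  v_1 = u/||u|| ≈ (0.4472, 0.8944) (||v_1|| = 1).

λ_1 = 17,  λ_2 = 2;  v_1 ≈ (0.4472, 0.8944)


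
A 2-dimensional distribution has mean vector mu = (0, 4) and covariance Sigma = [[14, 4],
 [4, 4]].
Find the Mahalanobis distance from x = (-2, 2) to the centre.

Step 1 — centre the observation: (x - mu) = (-2, -2).

Step 2 — invert Sigma. det(Sigma) = 14·4 - (4)² = 40.
  Sigma^{-1} = (1/det) · [[d, -b], [-b, a]] = [[0.1, -0.1],
 [-0.1, 0.35]].

Step 3 — form the quadratic (x - mu)^T · Sigma^{-1} · (x - mu):
  Sigma^{-1} · (x - mu) = (0, -0.5).
  (x - mu)^T · [Sigma^{-1} · (x - mu)] = (-2)·(0) + (-2)·(-0.5) = 1.

Step 4 — take square root: d = √(1) ≈ 1.

d(x, mu) = √(1) ≈ 1


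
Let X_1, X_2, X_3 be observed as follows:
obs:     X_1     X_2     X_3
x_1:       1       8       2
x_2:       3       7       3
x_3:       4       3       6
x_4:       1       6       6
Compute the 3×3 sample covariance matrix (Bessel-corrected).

Step 1 — column means:
  mean(X_1) = (1 + 3 + 4 + 1) / 4 = 9/4 = 2.25
  mean(X_2) = (8 + 7 + 3 + 6) / 4 = 24/4 = 6
  mean(X_3) = (2 + 3 + 6 + 6) / 4 = 17/4 = 4.25

Step 2 — sample covariance S[i,j] = (1/(n-1)) · Σ_k (x_{k,i} - mean_i) · (x_{k,j} - mean_j), with n-1 = 3.
  S[X_1,X_1] = ((-1.25)·(-1.25) + (0.75)·(0.75) + (1.75)·(1.75) + (-1.25)·(-1.25)) / 3 = 6.75/3 = 2.25
  S[X_1,X_2] = ((-1.25)·(2) + (0.75)·(1) + (1.75)·(-3) + (-1.25)·(0)) / 3 = -7/3 = -2.3333
  S[X_1,X_3] = ((-1.25)·(-2.25) + (0.75)·(-1.25) + (1.75)·(1.75) + (-1.25)·(1.75)) / 3 = 2.75/3 = 0.9167
  S[X_2,X_2] = ((2)·(2) + (1)·(1) + (-3)·(-3) + (0)·(0)) / 3 = 14/3 = 4.6667
  S[X_2,X_3] = ((2)·(-2.25) + (1)·(-1.25) + (-3)·(1.75) + (0)·(1.75)) / 3 = -11/3 = -3.6667
  S[X_3,X_3] = ((-2.25)·(-2.25) + (-1.25)·(-1.25) + (1.75)·(1.75) + (1.75)·(1.75)) / 3 = 12.75/3 = 4.25

S is symmetric (S[j,i] = S[i,j]). Assembling:

S = [[2.25, -2.3333, 0.9167],
 [-2.3333, 4.6667, -3.6667],
 [0.9167, -3.6667, 4.25]]


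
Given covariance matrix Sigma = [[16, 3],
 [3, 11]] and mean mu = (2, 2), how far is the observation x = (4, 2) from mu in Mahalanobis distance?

Step 1 — centre the observation: (x - mu) = (2, 0).

Step 2 — invert Sigma. det(Sigma) = 16·11 - (3)² = 167.
  Sigma^{-1} = (1/det) · [[d, -b], [-b, a]] = [[0.0659, -0.018],
 [-0.018, 0.0958]].

Step 3 — form the quadratic (x - mu)^T · Sigma^{-1} · (x - mu):
  Sigma^{-1} · (x - mu) = (0.1317, -0.0359).
  (x - mu)^T · [Sigma^{-1} · (x - mu)] = (2)·(0.1317) + (0)·(-0.0359) = 0.2635.

Step 4 — take square root: d = √(0.2635) ≈ 0.5133.

d(x, mu) = √(0.2635) ≈ 0.5133


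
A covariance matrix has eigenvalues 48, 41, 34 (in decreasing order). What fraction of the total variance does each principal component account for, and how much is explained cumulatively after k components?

Step 1 — total variance = trace(Sigma) = Σ λ_i = 48 + 41 + 34 = 123.

Step 2 — fraction explained by component i = λ_i / Σ λ:
  PC1: 48/123 = 0.3902
  PC2: 41/123 = 0.3333
  PC3: 34/123 = 0.2764

Step 3 — cumulative fraction after k components = (λ_1 + ... + λ_k) / Σ λ:
  k = 1: 48/123 = 0.3902
  k = 2: (48 + 41)/123 = 89/123 = 0.7236
  k = 3: (48 + 41 + 34)/123 = 123/123 = 1

Summary (fraction, with percent):

explained: PC1 0.3902 (39.02%), PC2 0.3333 (33.33%), PC3 0.2764 (27.64%);  cumulative: 0.3902, 0.7236, 1
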